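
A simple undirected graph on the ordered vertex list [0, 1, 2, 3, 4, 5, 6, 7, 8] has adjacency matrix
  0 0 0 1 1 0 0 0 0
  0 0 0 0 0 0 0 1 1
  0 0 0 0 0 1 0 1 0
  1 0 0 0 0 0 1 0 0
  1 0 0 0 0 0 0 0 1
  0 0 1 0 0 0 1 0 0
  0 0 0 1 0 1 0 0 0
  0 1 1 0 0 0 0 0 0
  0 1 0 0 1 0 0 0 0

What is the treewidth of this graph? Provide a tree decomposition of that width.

The largest bag has 3 vertices, giving width 2; this decomposition certifies tw(G) ≤ 2. Since 2–7–1–8–4–0–3–6–5–2 is a cycle in G, G is not acyclic. Forests are exactly the graphs of treewidth ≤ 1, so tw(G) ≥ 2. Combining the bounds, tw(G) = 2.

Treewidth 2.
One such decomposition:
Bags: B1 = {1, 2, 7}  B2 = {1, 2, 8}  B3 = {2, 4, 8}  B4 = {0, 2, 4}  B5 = {0, 2, 3}  B6 = {2, 3, 6}  B7 = {2, 5, 6}
Tree: B1–B2, B2–B3, B3–B4, B4–B5, B5–B6, B6–B7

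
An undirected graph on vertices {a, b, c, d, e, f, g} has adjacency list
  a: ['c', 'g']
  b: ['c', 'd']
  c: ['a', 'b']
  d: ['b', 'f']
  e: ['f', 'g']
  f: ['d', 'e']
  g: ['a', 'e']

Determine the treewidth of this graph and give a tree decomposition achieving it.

Treewidth 2.
Bags: B1 = {e, f, g}  B2 = {d, f, g}  B3 = {b, d, g}  B4 = {b, c, g}  B5 = {a, c, g}
Tree: B1–B2, B2–B3, B3–B4, B4–B5

Each bag holds 3 vertices, so the decomposition has width 2, which upper-bounds the treewidth. For the lower bound, G contains the cycle g–e–f–d–b–c–a–g, so G is not a forest; only forests have treewidth ≤ 1, hence tw(G) ≥ 2. Combining the bounds, tw(G) = 2.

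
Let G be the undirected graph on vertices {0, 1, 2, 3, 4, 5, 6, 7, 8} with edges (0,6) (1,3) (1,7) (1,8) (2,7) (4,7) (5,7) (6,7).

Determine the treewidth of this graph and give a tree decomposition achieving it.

Treewidth 1.
Bags: B1 = {1, 8}  B2 = {1, 7}  B3 = {4, 7}  B4 = {6, 7}  B5 = {1, 3}  B6 = {0, 6}  B7 = {5, 7}  B8 = {2, 7}
Tree: B1–B2, B2–B3, B2–B4, B1–B5, B4–B6, B4–B7, B3–B8

Each bag holds 2 vertices, so the decomposition has width 1, which upper-bounds the treewidth. Any graph with an edge has treewidth ≥ 1, and G has the edge 1–8. Therefore the treewidth is 1.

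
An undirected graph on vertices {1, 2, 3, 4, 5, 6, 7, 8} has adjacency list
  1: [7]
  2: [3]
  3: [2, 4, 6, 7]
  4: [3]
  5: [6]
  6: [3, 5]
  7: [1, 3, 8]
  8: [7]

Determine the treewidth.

1

A width-1 tree decomposition is:
Bags: B1 = {3, 7}  B2 = {2, 3}  B3 = {3, 4}  B4 = {3, 6}  B5 = {5, 6}  B6 = {1, 7}  B7 = {7, 8}
Tree: B1–B2, B1–B3, B3–B4, B4–B5, B1–B6, B6–B7
The largest bag has 2 vertices, giving width 1; this decomposition certifies tw(G) ≤ 1. Since G has at least one edge (e.g. 7–3), it is not an edgeless graph, so tw(G) ≥ 1. Hence tw(G) = 1 exactly.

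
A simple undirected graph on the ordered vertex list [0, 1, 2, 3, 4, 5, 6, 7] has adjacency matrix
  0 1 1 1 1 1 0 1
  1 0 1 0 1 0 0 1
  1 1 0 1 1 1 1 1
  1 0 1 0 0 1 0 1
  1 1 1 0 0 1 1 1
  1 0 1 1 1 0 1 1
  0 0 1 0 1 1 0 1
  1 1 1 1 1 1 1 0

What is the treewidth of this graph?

A width-4 tree decomposition is:
Bags: B1 = {0, 1, 2, 4, 7}  B2 = {0, 2, 4, 5, 7}  B3 = {2, 4, 5, 6, 7}  B4 = {0, 2, 3, 5, 7}
Tree: B1–B2, B2–B3, B2–B4
The largest bag has 5 vertices, giving width 4; this decomposition certifies tw(G) ≤ 4. For the lower bound, the 5 vertices {0, 2, 3, 5, 7} are pairwise adjacent, and any tree decomposition puts a clique entirely inside one bag — forcing width ≥ 4. Therefore the treewidth is 4.

4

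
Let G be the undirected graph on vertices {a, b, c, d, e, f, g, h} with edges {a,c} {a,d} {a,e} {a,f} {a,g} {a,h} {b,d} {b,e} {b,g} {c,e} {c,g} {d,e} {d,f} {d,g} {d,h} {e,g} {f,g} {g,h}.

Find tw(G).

3

A width-3 tree decomposition is:
Bags: B1 = {a, d, e, g}  B2 = {a, d, g, h}  B3 = {b, d, e, g}  B4 = {a, d, f, g}  B5 = {a, c, e, g}
Tree: B1–B2, B1–B3, B2–B4, B1–B5
Each bag holds 4 vertices, so the decomposition has width 3, which upper-bounds the treewidth. On the other hand G contains the 4-clique {a, d, e, g}. A clique must lie in a single bag of any decomposition, so no decomposition can have width below 3. Hence tw(G) = 3 exactly.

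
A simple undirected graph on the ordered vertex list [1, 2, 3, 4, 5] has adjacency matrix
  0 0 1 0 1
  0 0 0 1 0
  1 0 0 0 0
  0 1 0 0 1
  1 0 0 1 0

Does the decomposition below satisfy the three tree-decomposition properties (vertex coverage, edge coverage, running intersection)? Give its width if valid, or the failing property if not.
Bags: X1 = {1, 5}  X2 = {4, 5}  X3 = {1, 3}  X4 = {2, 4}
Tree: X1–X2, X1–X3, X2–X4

Every vertex of G appears in some bag (union = {1, 2, 3, 4, 5}); every edge is covered by a bag; and for each vertex v the set of bags containing v is connected in the bag tree. The decomposition is therefore valid. The largest bag has 2 vertices, so the width is 1.

Yes; width 1.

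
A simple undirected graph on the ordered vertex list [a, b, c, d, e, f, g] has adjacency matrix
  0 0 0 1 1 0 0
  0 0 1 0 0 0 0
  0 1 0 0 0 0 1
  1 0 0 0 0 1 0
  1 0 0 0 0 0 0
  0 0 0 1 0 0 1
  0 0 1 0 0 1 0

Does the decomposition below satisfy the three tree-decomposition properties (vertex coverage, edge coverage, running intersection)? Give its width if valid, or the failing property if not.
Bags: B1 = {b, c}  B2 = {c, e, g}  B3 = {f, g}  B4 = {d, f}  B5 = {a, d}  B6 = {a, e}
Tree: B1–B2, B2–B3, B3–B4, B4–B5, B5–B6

No — bags containing vertex e are not connected in the tree.

A tree decomposition must satisfy three properties: every vertex lies in some bag; for every edge, both endpoints lie together in some bag; and for every vertex, the bags containing it form a connected subtree. Here bags containing vertex e are not connected in the tree, so the decomposition is invalid.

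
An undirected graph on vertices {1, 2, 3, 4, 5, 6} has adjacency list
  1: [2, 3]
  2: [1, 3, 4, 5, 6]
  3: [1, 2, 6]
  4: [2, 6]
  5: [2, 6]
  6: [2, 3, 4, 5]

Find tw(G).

2

A width-2 tree decomposition is:
Bags: B1 = {2, 5, 6}  B2 = {2, 3, 6}  B3 = {1, 2, 3}  B4 = {2, 4, 6}
Tree: B1–B2, B2–B3, B2–B4
The largest bag has 3 vertices, giving width 2; this decomposition certifies tw(G) ≤ 2. For the lower bound, the 3 vertices {1, 2, 3} are pairwise adjacent, and any tree decomposition puts a clique entirely inside one bag — forcing width ≥ 2. Therefore the treewidth is 2.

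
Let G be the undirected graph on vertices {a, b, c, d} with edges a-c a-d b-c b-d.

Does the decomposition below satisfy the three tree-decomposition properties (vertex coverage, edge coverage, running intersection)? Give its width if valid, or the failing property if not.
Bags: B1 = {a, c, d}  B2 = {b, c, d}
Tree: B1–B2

Checking the three conditions: (i) the bags cover all of {a, b, c, d}; (ii) for each edge, some bag contains both endpoints; (iii) the bags containing any fixed vertex form a subtree. All hold, so the decomposition is valid with width 3 − 1 = 2.

Yes; width 2.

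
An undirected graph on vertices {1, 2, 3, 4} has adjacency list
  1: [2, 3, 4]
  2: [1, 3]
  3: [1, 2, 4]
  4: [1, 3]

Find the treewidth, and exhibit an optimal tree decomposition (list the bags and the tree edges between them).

Every bag has size at most 3, so the width is 3 − 1 = 2 and tw(G) ≤ 2. For the lower bound, the 3 vertices {1, 2, 3} are pairwise adjacent, and any tree decomposition puts a clique entirely inside one bag — forcing width ≥ 2. The upper and lower bounds meet at 2, so that is the treewidth.

Treewidth 2.
One optimal decomposition is:
Bags: B1 = {1, 2, 3}  B2 = {1, 3, 4}
Tree: B1–B2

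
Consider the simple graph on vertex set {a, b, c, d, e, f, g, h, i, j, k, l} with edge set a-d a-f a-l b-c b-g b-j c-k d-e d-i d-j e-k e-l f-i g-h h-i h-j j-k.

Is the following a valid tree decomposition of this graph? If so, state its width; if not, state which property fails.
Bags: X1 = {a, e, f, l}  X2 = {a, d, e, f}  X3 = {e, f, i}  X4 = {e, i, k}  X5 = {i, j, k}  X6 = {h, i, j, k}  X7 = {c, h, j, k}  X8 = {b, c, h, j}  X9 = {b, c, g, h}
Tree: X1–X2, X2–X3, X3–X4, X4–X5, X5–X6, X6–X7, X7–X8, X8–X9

No — edge (d,i) lies in no bag.

A tree decomposition must satisfy three properties: every vertex lies in some bag; for every edge, both endpoints lie together in some bag; and for every vertex, the bags containing it form a connected subtree. Here edge (d,i) lies in no bag, so the decomposition is invalid.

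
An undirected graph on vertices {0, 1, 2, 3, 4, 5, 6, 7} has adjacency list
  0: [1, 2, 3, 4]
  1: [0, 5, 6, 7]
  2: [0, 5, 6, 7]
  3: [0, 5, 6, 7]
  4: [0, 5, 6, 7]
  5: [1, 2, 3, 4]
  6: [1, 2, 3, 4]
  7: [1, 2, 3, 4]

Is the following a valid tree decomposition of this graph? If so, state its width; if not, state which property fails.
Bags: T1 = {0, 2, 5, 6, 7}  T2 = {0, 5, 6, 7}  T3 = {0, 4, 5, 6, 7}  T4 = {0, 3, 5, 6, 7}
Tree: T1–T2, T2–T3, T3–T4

A tree decomposition must satisfy three properties: every vertex lies in some bag; for every edge, both endpoints lie together in some bag; and for every vertex, the bags containing it form a connected subtree. Here vertex 1 appears in no bag, so the decomposition is invalid.

No — vertex 1 appears in no bag.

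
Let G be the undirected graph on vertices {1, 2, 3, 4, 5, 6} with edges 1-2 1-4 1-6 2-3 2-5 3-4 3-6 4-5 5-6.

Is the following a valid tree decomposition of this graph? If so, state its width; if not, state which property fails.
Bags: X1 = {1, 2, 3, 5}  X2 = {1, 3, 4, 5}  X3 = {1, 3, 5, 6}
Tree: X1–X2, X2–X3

Yes; width 3.

Checking the three conditions: (i) the bags cover all of {1, 2, 3, 4, 5, 6}; (ii) for each edge, some bag contains both endpoints; (iii) the bags containing any fixed vertex form a subtree. All hold, so the decomposition is valid with width 4 − 1 = 3.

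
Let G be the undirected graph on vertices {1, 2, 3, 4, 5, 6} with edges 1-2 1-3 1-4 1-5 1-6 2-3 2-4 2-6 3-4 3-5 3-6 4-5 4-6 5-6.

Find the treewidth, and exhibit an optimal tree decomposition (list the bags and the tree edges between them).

Treewidth 4.
Bags: B1 = {1, 3, 4, 5, 6}  B2 = {1, 2, 3, 4, 6}
Tree: B1–B2

The largest bag has 5 vertices, giving width 4; this decomposition certifies tw(G) ≤ 4. Conversely, {1, 2, 3, 4, 6} is a clique of size 5, and the vertices of any clique must share a bag in every tree decomposition; so some bag has ≥ 5 vertices and tw(G) ≥ 4. The upper and lower bounds meet at 4, so that is the treewidth.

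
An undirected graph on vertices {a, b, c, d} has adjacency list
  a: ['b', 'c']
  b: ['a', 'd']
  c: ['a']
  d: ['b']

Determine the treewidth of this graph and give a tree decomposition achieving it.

Treewidth 1.
Bags: B1 = {b, d}  B2 = {a, b}  B3 = {a, c}
Tree: B1–B2, B2–B3

The largest bag has 2 vertices, giving width 1; this decomposition certifies tw(G) ≤ 1. Since G has at least one edge (e.g. b–d), it is not an edgeless graph, so tw(G) ≥ 1. Combining the bounds, tw(G) = 1.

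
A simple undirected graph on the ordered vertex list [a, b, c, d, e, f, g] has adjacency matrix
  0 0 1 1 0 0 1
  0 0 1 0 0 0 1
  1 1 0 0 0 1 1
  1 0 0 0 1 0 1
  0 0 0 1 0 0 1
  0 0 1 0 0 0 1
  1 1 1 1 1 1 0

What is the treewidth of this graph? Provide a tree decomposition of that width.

Every bag has size at most 3, so the width is 3 − 1 = 2 and tw(G) ≤ 2. On the other hand G contains the 3-clique {d, e, g}. A clique must lie in a single bag of any decomposition, so no decomposition can have width below 2. Hence tw(G) = 2 exactly.

Treewidth 2.
Bags: B1 = {b, c, g}  B2 = {a, c, g}  B3 = {c, f, g}  B4 = {a, d, g}  B5 = {d, e, g}
Tree: B1–B2, B2–B3, B2–B4, B4–B5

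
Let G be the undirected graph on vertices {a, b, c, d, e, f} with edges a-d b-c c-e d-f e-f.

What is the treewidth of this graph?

1

A width-1 tree decomposition is:
Bags: B1 = {b, c}  B2 = {c, e}  B3 = {e, f}  B4 = {d, f}  B5 = {a, d}
Tree: B1–B2, B2–B3, B3–B4, B4–B5
Every bag has size at most 2, so the width is 2 − 1 = 1 and tw(G) ≤ 1. Since G has at least one edge (e.g. b–c), it is not an edgeless graph, so tw(G) ≥ 1. The upper and lower bounds meet at 1, so that is the treewidth.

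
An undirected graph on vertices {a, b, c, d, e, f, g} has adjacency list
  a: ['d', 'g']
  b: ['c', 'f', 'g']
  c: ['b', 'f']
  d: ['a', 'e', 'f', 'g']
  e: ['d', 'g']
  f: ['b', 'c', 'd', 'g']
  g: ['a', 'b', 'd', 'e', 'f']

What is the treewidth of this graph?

A width-2 tree decomposition is:
Bags: B1 = {a, d, g}  B2 = {d, f, g}  B3 = {d, e, g}  B4 = {b, f, g}  B5 = {b, c, f}
Tree: B1–B2, B1–B3, B2–B4, B4–B5
Every bag has size at most 3, so the width is 3 − 1 = 2 and tw(G) ≤ 2. Conversely, {d, e, g} is a clique of size 3, and the vertices of any clique must share a bag in every tree decomposition; so some bag has ≥ 3 vertices and tw(G) ≥ 2. Combining the bounds, tw(G) = 2.

2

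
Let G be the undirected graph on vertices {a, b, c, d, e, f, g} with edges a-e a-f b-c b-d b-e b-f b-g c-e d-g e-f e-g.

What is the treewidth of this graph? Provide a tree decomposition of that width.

Treewidth 2.
One such decomposition:
Bags: B1 = {b, e, g}  B2 = {b, e, f}  B3 = {b, d, g}  B4 = {a, e, f}  B5 = {b, c, e}
Tree: B1–B2, B1–B3, B2–B4, B1–B5

Every bag has size at most 3, so the width is 3 − 1 = 2 and tw(G) ≤ 2. Conversely, {b, d, g} is a clique of size 3, and the vertices of any clique must share a bag in every tree decomposition; so some bag has ≥ 3 vertices and tw(G) ≥ 2. Therefore the treewidth is 2.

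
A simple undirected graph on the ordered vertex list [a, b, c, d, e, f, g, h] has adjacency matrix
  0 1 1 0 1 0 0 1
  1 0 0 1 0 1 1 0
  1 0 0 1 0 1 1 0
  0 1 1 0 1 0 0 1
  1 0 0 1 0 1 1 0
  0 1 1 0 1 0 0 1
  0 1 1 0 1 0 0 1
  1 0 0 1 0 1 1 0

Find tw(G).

4

A width-4 tree decomposition is:
Bags: B1 = {a, b, c, e, h}  B2 = {b, c, d, e, h}  B3 = {b, c, e, f, h}  B4 = {b, c, e, g, h}
Tree: B1–B2, B2–B3, B3–B4
Every bag has size at most 5, so the width is 5 − 1 = 4 and tw(G) ≤ 4. For the lower bound: the 5 vertex sets {a,e}, {b,d}, {c,f}, {h}, {g} are disjoint, each induces a connected subgraph, and every pair is joined by at least one edge of G. Contracting each set to a single vertex therefore yields K_{5} as a minor, and since treewidth is minor-monotone, tw(G) ≥ tw(K_{5}) = 4. The upper and lower bounds meet at 4, so that is the treewidth.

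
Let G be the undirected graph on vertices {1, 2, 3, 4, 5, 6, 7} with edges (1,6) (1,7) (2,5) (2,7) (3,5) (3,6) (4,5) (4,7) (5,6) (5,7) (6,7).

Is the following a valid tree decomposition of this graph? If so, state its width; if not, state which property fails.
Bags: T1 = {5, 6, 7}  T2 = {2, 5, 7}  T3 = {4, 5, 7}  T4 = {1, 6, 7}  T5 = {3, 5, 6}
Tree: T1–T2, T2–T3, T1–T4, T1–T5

Every vertex of G appears in some bag (union = {1, 2, 3, 4, 5, 6, 7}); every edge is covered by a bag; and for each vertex v the set of bags containing v is connected in the bag tree. The decomposition is therefore valid. The largest bag has 3 vertices, so the width is 2.

Yes; width 2.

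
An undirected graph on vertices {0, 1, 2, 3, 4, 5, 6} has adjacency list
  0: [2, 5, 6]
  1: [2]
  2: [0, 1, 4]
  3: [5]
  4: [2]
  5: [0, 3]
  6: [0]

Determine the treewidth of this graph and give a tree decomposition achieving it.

Treewidth 1.
One such decomposition:
Bags: B1 = {1, 2}  B2 = {0, 2}  B3 = {2, 4}  B4 = {0, 5}  B5 = {0, 6}  B6 = {3, 5}
Tree: B1–B2, B2–B3, B2–B4, B2–B5, B4–B6

Every bag has size at most 2, so the width is 2 − 1 = 1 and tw(G) ≤ 1. G has an edge, so its treewidth is at least 1. The upper and lower bounds meet at 1, so that is the treewidth.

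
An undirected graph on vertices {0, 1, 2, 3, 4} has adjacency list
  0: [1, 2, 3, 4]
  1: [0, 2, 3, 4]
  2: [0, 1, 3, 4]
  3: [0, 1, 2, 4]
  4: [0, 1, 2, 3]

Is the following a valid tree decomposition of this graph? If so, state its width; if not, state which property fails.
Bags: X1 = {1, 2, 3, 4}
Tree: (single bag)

A tree decomposition must satisfy three properties: every vertex lies in some bag; for every edge, both endpoints lie together in some bag; and for every vertex, the bags containing it form a connected subtree. Here vertex 0 appears in no bag, so the decomposition is invalid.

No — vertex 0 appears in no bag.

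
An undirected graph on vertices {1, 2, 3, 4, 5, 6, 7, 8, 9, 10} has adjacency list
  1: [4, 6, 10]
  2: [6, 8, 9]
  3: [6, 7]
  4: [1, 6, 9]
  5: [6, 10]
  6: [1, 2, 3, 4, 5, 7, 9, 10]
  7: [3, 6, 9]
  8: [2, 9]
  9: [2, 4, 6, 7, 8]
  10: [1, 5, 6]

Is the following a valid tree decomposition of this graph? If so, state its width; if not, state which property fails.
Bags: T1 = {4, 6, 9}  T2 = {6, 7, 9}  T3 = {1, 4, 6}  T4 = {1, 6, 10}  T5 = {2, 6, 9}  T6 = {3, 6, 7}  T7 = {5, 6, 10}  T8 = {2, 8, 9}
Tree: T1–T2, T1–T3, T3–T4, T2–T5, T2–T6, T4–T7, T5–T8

Every vertex of G appears in some bag (union = {1, 2, 3, 4, 5, 6, 7, 8, 9, 10}); every edge is covered by a bag; and for each vertex v the set of bags containing v is connected in the bag tree. The decomposition is therefore valid. The largest bag has 3 vertices, so the width is 2.

Yes; width 2.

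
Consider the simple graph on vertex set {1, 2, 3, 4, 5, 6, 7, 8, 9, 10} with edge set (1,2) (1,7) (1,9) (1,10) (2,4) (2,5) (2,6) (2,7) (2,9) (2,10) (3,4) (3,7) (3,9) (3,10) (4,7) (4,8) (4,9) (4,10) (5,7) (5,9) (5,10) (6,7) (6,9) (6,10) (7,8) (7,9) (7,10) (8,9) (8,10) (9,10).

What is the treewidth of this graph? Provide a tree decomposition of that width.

The largest bag has 5 vertices, giving width 4; this decomposition certifies tw(G) ≤ 4. On the other hand G contains the 5-clique {4, 7, 8, 9, 10}. A clique must lie in a single bag of any decomposition, so no decomposition can have width below 4. Hence tw(G) = 4 exactly.

Treewidth 4.
One optimal decomposition is:
Bags: B1 = {3, 4, 7, 9, 10}  B2 = {4, 7, 8, 9, 10}  B3 = {2, 4, 7, 9, 10}  B4 = {2, 5, 7, 9, 10}  B5 = {2, 6, 7, 9, 10}  B6 = {1, 2, 7, 9, 10}
Tree: B1–B2, B2–B3, B3–B4, B3–B5, B3–B6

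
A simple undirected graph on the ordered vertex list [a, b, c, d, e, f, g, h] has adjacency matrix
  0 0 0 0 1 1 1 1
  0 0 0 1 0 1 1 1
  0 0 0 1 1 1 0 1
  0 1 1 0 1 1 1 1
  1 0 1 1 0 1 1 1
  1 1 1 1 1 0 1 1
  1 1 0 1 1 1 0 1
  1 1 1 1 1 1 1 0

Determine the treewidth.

A width-4 tree decomposition is:
Bags: B1 = {c, d, e, f, h}  B2 = {d, e, f, g, h}  B3 = {a, e, f, g, h}  B4 = {b, d, f, g, h}
Tree: B1–B2, B2–B3, B2–B4
Each bag holds 5 vertices, so the decomposition has width 4, which upper-bounds the treewidth. Conversely, {d, e, f, g, h} is a clique of size 5, and the vertices of any clique must share a bag in every tree decomposition; so some bag has ≥ 5 vertices and tw(G) ≥ 4. Combining the bounds, tw(G) = 4.

4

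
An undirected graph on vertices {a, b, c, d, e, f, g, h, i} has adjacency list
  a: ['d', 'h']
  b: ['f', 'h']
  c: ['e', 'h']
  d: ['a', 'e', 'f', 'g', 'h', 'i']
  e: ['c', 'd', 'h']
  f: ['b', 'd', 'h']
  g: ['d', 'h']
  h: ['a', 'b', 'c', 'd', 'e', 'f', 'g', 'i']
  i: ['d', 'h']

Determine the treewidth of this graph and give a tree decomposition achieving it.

Treewidth 2.
One optimal decomposition is:
Bags: B1 = {d, f, h}  B2 = {d, e, h}  B3 = {c, e, h}  B4 = {d, h, i}  B5 = {a, d, h}  B6 = {b, f, h}  B7 = {d, g, h}
Tree: B1–B2, B2–B3, B2–B4, B4–B5, B1–B6, B5–B7

Each bag holds 3 vertices, so the decomposition has width 2, which upper-bounds the treewidth. For the lower bound, the 3 vertices {d, f, h} are pairwise adjacent, and any tree decomposition puts a clique entirely inside one bag — forcing width ≥ 2. The upper and lower bounds meet at 2, so that is the treewidth.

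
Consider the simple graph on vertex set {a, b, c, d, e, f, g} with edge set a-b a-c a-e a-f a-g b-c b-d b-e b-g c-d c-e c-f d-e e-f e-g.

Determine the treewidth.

A width-3 tree decomposition is:
Bags: B1 = {a, b, e, g}  B2 = {a, b, c, e}  B3 = {b, c, d, e}  B4 = {a, c, e, f}
Tree: B1–B2, B2–B3, B2–B4
Every bag has size at most 4, so the width is 4 − 1 = 3 and tw(G) ≤ 3. On the other hand G contains the 4-clique {a, c, e, f}. A clique must lie in a single bag of any decomposition, so no decomposition can have width below 3. Combining the bounds, tw(G) = 3.

3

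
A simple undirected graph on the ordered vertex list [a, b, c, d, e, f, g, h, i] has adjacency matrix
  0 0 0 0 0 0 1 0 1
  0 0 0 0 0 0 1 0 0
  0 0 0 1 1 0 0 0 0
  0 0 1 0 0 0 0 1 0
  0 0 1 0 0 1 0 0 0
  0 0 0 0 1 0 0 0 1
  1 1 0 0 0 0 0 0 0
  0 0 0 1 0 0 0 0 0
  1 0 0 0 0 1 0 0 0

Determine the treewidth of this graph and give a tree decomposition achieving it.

Treewidth 1.
One optimal decomposition is:
Bags: B1 = {b, g}  B2 = {a, g}  B3 = {a, i}  B4 = {f, i}  B5 = {e, f}  B6 = {c, e}  B7 = {c, d}  B8 = {d, h}
Tree: B1–B2, B2–B3, B3–B4, B4–B5, B5–B6, B6–B7, B7–B8

Every bag has size at most 2, so the width is 2 − 1 = 1 and tw(G) ≤ 1. Any graph with an edge has treewidth ≥ 1, and G has the edge b–g. Therefore the treewidth is 1.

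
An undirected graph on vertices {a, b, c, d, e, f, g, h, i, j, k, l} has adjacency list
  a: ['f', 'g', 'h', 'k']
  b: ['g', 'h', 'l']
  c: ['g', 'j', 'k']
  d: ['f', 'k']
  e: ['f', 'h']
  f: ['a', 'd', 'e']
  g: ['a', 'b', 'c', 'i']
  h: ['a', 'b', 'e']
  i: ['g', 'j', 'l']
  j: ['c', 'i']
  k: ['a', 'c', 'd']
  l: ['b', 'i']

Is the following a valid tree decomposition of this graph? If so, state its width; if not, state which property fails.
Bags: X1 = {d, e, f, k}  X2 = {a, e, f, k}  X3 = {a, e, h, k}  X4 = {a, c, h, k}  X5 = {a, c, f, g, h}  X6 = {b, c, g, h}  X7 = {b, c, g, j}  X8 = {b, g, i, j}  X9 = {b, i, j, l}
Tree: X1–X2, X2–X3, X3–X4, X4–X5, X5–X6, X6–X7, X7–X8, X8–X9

No — bags containing vertex f are not connected in the tree.

A tree decomposition must satisfy three properties: every vertex lies in some bag; for every edge, both endpoints lie together in some bag; and for every vertex, the bags containing it form a connected subtree. Here bags containing vertex f are not connected in the tree, so the decomposition is invalid.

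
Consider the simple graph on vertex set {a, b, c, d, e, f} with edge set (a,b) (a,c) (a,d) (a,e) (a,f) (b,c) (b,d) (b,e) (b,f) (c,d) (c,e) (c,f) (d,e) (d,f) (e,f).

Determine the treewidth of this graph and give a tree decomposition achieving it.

A single bag containing all 6 vertices is trivially a valid decomposition of width 5. For the lower bound, the 6 vertices {a, b, c, d, e, f} are pairwise adjacent, and any tree decomposition puts a clique entirely inside one bag — forcing width ≥ 5. Therefore the treewidth is 5.

Treewidth 5.
One such decomposition:
Bags: B1 = {a, b, c, d, e, f}
Tree: (single bag)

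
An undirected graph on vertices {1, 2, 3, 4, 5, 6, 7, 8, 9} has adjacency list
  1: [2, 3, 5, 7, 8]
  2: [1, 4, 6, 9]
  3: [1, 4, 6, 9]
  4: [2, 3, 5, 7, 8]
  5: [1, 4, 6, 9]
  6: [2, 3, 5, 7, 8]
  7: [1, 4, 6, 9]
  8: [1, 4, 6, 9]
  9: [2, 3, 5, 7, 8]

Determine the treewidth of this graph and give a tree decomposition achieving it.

Treewidth 4.
Bags: B1 = {1, 4, 6, 8, 9}  B2 = {1, 2, 4, 6, 9}  B3 = {1, 4, 5, 6, 9}  B4 = {1, 4, 6, 7, 9}  B5 = {1, 3, 4, 6, 9}
Tree: B1–B2, B2–B3, B3–B4, B4–B5

Every bag has size at most 5, so the width is 5 − 1 = 4 and tw(G) ≤ 4. For the lower bound: the 5 vertex sets {6,8}, {2,4}, {5,9}, {1}, {7} are disjoint, each induces a connected subgraph, and every pair is joined by at least one edge of G. Contracting each set to a single vertex therefore yields K_{5} as a minor, and since treewidth is minor-monotone, tw(G) ≥ tw(K_{5}) = 4. Therefore the treewidth is 4.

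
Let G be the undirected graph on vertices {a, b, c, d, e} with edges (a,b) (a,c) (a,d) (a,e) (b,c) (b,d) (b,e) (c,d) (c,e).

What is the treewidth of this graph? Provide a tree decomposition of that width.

Treewidth 3.
One such decomposition:
Bags: B1 = {a, b, c, d}  B2 = {a, b, c, e}
Tree: B1–B2

The largest bag has 4 vertices, giving width 3; this decomposition certifies tw(G) ≤ 3. On the other hand G contains the 4-clique {a, b, c, d}. A clique must lie in a single bag of any decomposition, so no decomposition can have width below 3. The upper and lower bounds meet at 3, so that is the treewidth.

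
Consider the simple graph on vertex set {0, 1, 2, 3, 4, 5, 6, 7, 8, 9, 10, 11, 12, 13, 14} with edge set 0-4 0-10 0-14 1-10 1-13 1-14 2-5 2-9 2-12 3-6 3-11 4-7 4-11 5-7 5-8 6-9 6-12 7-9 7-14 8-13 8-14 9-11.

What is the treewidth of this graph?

3

A width-3 tree decomposition is:
Bags: B1 = {0, 1, 10, 13}  B2 = {0, 1, 13, 14}  B3 = {0, 8, 13, 14}  B4 = {0, 4, 8, 14}  B5 = {4, 7, 8, 14}  B6 = {4, 5, 7, 8}  B7 = {4, 5, 7, 11}  B8 = {5, 7, 9, 11}  B9 = {2, 5, 9, 11}  B10 = {2, 3, 9, 11}  B11 = {2, 3, 6, 9}  B12 = {2, 3, 6, 12}
Tree: B1–B2, B2–B3, B3–B4, B4–B5, B5–B6, B6–B7, B7–B8, B8–B9, B9–B10, B10–B11, B11–B12
Every bag has size at most 4, so the width is 4 − 1 = 3 and tw(G) ≤ 3. For the lower bound: the 4 vertex sets {1,10,13}, {0}, {14}, {4,5,7,8} are disjoint, each induces a connected subgraph, and every pair is joined by at least one edge of G. Contracting each set to a single vertex therefore yields K_{4} as a minor, and since treewidth is minor-monotone, tw(G) ≥ tw(K_{4}) = 3. Combining the bounds, tw(G) = 3.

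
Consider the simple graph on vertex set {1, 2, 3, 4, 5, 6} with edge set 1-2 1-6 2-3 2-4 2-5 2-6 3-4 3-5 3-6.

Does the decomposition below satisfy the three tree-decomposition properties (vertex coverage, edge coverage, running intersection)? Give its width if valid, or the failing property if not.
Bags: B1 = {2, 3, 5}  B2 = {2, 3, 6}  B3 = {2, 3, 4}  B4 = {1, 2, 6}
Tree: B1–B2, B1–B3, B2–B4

Yes; width 2.

Every vertex of G appears in some bag (union = {1, 2, 3, 4, 5, 6}); every edge is covered by a bag; and for each vertex v the set of bags containing v is connected in the bag tree. The decomposition is therefore valid. The largest bag has 3 vertices, so the width is 2.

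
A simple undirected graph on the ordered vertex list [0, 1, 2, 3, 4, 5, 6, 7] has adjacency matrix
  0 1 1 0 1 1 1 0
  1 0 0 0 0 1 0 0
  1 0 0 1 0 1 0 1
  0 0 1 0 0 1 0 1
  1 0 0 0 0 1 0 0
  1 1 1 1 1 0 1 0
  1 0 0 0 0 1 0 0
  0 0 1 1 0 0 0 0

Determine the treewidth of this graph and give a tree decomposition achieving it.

The largest bag has 3 vertices, giving width 2; this decomposition certifies tw(G) ≤ 2. Conversely, {0, 1, 5} is a clique of size 3, and the vertices of any clique must share a bag in every tree decomposition; so some bag has ≥ 3 vertices and tw(G) ≥ 2. The upper and lower bounds meet at 2, so that is the treewidth.

Treewidth 2.
Bags: B1 = {0, 2, 5}  B2 = {2, 3, 5}  B3 = {0, 5, 6}  B4 = {0, 1, 5}  B5 = {2, 3, 7}  B6 = {0, 4, 5}
Tree: B1–B2, B1–B3, B3–B4, B2–B5, B3–B6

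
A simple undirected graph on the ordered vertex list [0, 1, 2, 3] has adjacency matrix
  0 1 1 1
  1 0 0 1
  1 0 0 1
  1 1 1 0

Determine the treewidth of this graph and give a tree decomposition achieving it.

Treewidth 2.
One optimal decomposition is:
Bags: B1 = {0, 2, 3}  B2 = {0, 1, 3}
Tree: B1–B2

Every bag has size at most 3, so the width is 3 − 1 = 2 and tw(G) ≤ 2. Conversely, {0, 1, 3} is a clique of size 3, and the vertices of any clique must share a bag in every tree decomposition; so some bag has ≥ 3 vertices and tw(G) ≥ 2. Hence tw(G) = 2 exactly.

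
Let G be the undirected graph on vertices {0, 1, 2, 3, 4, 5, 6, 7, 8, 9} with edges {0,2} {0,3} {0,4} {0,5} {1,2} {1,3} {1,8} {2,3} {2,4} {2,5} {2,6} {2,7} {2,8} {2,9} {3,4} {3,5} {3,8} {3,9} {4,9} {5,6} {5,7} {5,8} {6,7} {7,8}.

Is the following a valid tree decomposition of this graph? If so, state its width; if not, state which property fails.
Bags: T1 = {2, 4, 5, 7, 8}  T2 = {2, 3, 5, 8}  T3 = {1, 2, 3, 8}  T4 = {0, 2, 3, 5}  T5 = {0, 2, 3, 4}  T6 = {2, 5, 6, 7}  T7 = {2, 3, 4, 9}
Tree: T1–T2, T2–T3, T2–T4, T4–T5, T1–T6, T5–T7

No — bags containing vertex 4 are not connected in the tree.

A tree decomposition must satisfy three properties: every vertex lies in some bag; for every edge, both endpoints lie together in some bag; and for every vertex, the bags containing it form a connected subtree. Here bags containing vertex 4 are not connected in the tree, so the decomposition is invalid.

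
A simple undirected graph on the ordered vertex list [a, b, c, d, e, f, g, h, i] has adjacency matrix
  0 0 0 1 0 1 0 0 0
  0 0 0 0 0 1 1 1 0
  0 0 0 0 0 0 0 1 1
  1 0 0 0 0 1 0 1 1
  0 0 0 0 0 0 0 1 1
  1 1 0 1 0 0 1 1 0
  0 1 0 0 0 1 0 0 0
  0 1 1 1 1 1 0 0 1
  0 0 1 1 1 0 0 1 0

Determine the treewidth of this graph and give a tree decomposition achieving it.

Treewidth 2.
One optimal decomposition is:
Bags: B1 = {b, f, h}  B2 = {d, f, h}  B3 = {a, d, f}  B4 = {b, f, g}  B5 = {d, h, i}  B6 = {c, h, i}  B7 = {e, h, i}
Tree: B1–B2, B2–B3, B1–B4, B2–B5, B5–B6, B5–B7

Each bag holds 3 vertices, so the decomposition has width 2, which upper-bounds the treewidth. Conversely, {b, f, g} is a clique of size 3, and the vertices of any clique must share a bag in every tree decomposition; so some bag has ≥ 3 vertices and tw(G) ≥ 2. Hence tw(G) = 2 exactly.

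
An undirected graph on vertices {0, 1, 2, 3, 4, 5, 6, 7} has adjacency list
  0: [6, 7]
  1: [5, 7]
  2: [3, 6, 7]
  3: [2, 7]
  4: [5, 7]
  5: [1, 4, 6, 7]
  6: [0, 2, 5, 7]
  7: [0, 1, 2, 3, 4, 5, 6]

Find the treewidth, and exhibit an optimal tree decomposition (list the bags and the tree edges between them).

The largest bag has 3 vertices, giving width 2; this decomposition certifies tw(G) ≤ 2. On the other hand G contains the 3-clique {0, 6, 7}. A clique must lie in a single bag of any decomposition, so no decomposition can have width below 2. Hence tw(G) = 2 exactly.

Treewidth 2.
One optimal decomposition is:
Bags: B1 = {0, 6, 7}  B2 = {5, 6, 7}  B3 = {1, 5, 7}  B4 = {2, 6, 7}  B5 = {2, 3, 7}  B6 = {4, 5, 7}
Tree: B1–B2, B2–B3, B1–B4, B4–B5, B2–B6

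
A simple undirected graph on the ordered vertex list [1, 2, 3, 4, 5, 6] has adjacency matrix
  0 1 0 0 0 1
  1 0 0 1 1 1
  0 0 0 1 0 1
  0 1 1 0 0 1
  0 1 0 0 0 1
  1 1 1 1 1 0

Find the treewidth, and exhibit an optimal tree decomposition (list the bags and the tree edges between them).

The largest bag has 3 vertices, giving width 2; this decomposition certifies tw(G) ≤ 2. For the lower bound, the 3 vertices {1, 2, 6} are pairwise adjacent, and any tree decomposition puts a clique entirely inside one bag — forcing width ≥ 2. The upper and lower bounds meet at 2, so that is the treewidth.

Treewidth 2.
One optimal decomposition is:
Bags: B1 = {2, 4, 6}  B2 = {3, 4, 6}  B3 = {2, 5, 6}  B4 = {1, 2, 6}
Tree: B1–B2, B1–B3, B1–B4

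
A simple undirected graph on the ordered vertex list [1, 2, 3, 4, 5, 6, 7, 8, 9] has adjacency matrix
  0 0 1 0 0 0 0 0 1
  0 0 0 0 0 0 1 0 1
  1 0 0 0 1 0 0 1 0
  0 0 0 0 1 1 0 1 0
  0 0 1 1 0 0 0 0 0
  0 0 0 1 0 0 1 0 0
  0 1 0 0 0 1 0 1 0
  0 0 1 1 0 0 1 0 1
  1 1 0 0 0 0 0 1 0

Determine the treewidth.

A width-3 tree decomposition is:
Bags: B1 = {1, 2, 7, 9}  B2 = {1, 7, 8, 9}  B3 = {1, 3, 7, 8}  B4 = {3, 6, 7, 8}  B5 = {3, 4, 6, 8}  B6 = {3, 4, 5, 6}
Tree: B1–B2, B2–B3, B3–B4, B4–B5, B5–B6
Every bag has size at most 4, so the width is 4 − 1 = 3 and tw(G) ≤ 3. For the lower bound: the 4 vertex sets {1,2,9}, {7}, {8}, {3,4,5,6} are disjoint, each induces a connected subgraph, and every pair is joined by at least one edge of G. Contracting each set to a single vertex therefore yields K_{4} as a minor, and since treewidth is minor-monotone, tw(G) ≥ tw(K_{4}) = 3. The upper and lower bounds meet at 3, so that is the treewidth.

3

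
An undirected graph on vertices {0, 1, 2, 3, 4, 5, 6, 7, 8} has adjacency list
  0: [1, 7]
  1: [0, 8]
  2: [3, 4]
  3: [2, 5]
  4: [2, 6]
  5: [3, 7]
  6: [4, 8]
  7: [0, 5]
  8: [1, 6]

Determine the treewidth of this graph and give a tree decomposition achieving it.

Each bag holds 3 vertices, so the decomposition has width 2, which upper-bounds the treewidth. Since 8–1–0–7–5–3–2–4–6–8 is a cycle in G, G is not acyclic. Forests are exactly the graphs of treewidth ≤ 1, so tw(G) ≥ 2. The upper and lower bounds meet at 2, so that is the treewidth.

Treewidth 2.
Bags: B1 = {0, 1, 8}  B2 = {0, 7, 8}  B3 = {5, 7, 8}  B4 = {3, 5, 8}  B5 = {2, 3, 8}  B6 = {2, 4, 8}  B7 = {4, 6, 8}
Tree: B1–B2, B2–B3, B3–B4, B4–B5, B5–B6, B6–B7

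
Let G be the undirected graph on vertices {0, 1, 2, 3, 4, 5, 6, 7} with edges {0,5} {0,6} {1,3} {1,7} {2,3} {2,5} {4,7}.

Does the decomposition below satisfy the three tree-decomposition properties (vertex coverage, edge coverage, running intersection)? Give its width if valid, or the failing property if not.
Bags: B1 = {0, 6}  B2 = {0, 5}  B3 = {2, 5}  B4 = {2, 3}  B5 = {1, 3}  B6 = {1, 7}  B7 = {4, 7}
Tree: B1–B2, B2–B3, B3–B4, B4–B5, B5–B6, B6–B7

Vertex coverage: the bags together contain {0, 1, 2, 3, 4, 5, 6, 7}, the full vertex set. Edge coverage: each edge of G has both endpoints in at least one bag. Running intersection: for every vertex, the bags containing it form a connected subtree. All three properties hold, so this is a valid tree decomposition of width max|bag| − 1 = 1, and hence tw(G) ≤ 1.

Yes; width 1.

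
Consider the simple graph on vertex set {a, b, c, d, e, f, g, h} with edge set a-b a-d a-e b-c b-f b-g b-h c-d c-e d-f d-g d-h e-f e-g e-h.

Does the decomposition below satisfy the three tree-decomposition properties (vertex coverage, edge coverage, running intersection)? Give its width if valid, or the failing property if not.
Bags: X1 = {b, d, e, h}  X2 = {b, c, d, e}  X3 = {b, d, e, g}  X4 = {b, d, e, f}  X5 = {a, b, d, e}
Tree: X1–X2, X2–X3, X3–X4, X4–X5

Yes; width 3.

Vertex coverage: the bags together contain {a, b, c, d, e, f, g, h}, the full vertex set. Edge coverage: each edge of G has both endpoints in at least one bag. Running intersection: for every vertex, the bags containing it form a connected subtree. All three properties hold, so this is a valid tree decomposition of width max|bag| − 1 = 3, and hence tw(G) ≤ 3.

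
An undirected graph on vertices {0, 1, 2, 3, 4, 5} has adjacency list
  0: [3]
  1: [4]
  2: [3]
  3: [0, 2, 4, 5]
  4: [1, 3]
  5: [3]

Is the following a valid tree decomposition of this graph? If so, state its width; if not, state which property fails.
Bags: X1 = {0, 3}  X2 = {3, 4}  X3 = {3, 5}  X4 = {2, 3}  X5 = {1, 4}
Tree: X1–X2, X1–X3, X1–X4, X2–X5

Yes; width 1.

Vertex coverage: the bags together contain {0, 1, 2, 3, 4, 5}, the full vertex set. Edge coverage: each edge of G has both endpoints in at least one bag. Running intersection: for every vertex, the bags containing it form a connected subtree. All three properties hold, so this is a valid tree decomposition of width max|bag| − 1 = 1, and hence tw(G) ≤ 1.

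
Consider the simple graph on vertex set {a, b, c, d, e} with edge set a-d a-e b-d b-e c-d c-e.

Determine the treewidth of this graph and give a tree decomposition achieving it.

Every bag has size at most 3, so the width is 3 − 1 = 2 and tw(G) ≤ 2. The edges d–a–e–c–d form a cycle, so G is not a tree and its treewidth is at least 2. Combining the bounds, tw(G) = 2.

Treewidth 2.
One optimal decomposition is:
Bags: B1 = {a, d, e}  B2 = {c, d, e}  B3 = {b, d, e}
Tree: B1–B2, B2–B3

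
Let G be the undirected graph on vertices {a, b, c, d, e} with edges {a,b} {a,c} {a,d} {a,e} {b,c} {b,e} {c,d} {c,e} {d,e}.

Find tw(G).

A width-3 tree decomposition is:
Bags: B1 = {a, b, c, e}  B2 = {a, c, d, e}
Tree: B1–B2
Each bag holds 4 vertices, so the decomposition has width 3, which upper-bounds the treewidth. On the other hand G contains the 4-clique {a, c, d, e}. A clique must lie in a single bag of any decomposition, so no decomposition can have width below 3. Combining the bounds, tw(G) = 3.

3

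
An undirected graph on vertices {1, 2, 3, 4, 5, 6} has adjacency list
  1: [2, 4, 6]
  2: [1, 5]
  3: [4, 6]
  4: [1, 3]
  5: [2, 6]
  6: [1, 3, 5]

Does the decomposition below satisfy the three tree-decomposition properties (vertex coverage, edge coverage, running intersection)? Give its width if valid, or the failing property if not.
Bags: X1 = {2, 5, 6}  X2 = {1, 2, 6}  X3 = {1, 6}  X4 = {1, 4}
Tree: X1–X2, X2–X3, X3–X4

A tree decomposition must satisfy three properties: every vertex lies in some bag; for every edge, both endpoints lie together in some bag; and for every vertex, the bags containing it form a connected subtree. Here vertex 3 appears in no bag, so the decomposition is invalid.

No — vertex 3 appears in no bag.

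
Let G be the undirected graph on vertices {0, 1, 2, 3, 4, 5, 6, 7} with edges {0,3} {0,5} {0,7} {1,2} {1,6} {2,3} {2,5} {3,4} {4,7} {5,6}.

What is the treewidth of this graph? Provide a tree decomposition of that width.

Treewidth 2.
Bags: B1 = {1, 2, 6}  B2 = {2, 5, 6}  B3 = {2, 3, 5}  B4 = {0, 3, 5}  B5 = {0, 3, 4}  B6 = {0, 4, 7}
Tree: B1–B2, B2–B3, B3–B4, B4–B5, B5–B6

Every bag has size at most 3, so the width is 3 − 1 = 2 and tw(G) ≤ 2. For the lower bound, G contains the cycle 1–6–5–2–1, so G is not a forest; only forests have treewidth ≤ 1, hence tw(G) ≥ 2. Combining the bounds, tw(G) = 2.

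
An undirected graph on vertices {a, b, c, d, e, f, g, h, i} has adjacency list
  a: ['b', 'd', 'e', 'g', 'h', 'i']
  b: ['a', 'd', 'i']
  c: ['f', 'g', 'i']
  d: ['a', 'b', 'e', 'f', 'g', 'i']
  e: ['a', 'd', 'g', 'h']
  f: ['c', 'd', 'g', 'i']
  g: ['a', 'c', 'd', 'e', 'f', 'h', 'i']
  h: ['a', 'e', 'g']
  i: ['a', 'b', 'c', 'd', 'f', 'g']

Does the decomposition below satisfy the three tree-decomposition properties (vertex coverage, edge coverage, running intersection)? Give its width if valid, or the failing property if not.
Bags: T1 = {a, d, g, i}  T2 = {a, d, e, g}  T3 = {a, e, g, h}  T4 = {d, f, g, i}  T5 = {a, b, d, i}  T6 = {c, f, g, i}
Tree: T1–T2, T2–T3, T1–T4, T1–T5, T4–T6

Checking the three conditions: (i) the bags cover all of {a, b, c, d, e, f, g, h, i}; (ii) for each edge, some bag contains both endpoints; (iii) the bags containing any fixed vertex form a subtree. All hold, so the decomposition is valid with width 4 − 1 = 3.

Yes; width 3.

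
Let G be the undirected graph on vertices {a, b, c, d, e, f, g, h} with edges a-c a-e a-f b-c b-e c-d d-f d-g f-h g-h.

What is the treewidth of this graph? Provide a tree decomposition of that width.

Treewidth 2.
One optimal decomposition is:
Bags: B1 = {f, g, h}  B2 = {d, f, g}  B3 = {a, d, f}  B4 = {a, c, d}  B5 = {a, c, e}  B6 = {b, c, e}
Tree: B1–B2, B2–B3, B3–B4, B4–B5, B5–B6

The largest bag has 3 vertices, giving width 2; this decomposition certifies tw(G) ≤ 2. Since h–g–d–f–h is a cycle in G, G is not acyclic. Forests are exactly the graphs of treewidth ≤ 1, so tw(G) ≥ 2. Therefore the treewidth is 2.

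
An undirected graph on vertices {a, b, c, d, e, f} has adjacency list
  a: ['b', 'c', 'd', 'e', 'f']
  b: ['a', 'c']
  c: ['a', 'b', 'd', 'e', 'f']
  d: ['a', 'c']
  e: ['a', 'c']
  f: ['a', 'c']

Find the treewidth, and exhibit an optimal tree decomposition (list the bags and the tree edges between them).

Every bag has size at most 3, so the width is 3 − 1 = 2 and tw(G) ≤ 2. On the other hand G contains the 3-clique {a, c, d}. A clique must lie in a single bag of any decomposition, so no decomposition can have width below 2. Therefore the treewidth is 2.

Treewidth 2.
One optimal decomposition is:
Bags: B1 = {a, b, c}  B2 = {a, c, f}  B3 = {a, c, e}  B4 = {a, c, d}
Tree: B1–B2, B1–B3, B1–B4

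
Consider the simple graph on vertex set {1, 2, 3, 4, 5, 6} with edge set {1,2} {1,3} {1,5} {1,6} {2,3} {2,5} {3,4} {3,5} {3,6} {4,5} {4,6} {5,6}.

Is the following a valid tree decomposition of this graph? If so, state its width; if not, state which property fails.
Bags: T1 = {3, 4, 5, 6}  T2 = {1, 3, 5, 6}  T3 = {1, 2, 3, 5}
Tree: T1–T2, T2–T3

Yes; width 3.

Every vertex of G appears in some bag (union = {1, 2, 3, 4, 5, 6}); every edge is covered by a bag; and for each vertex v the set of bags containing v is connected in the bag tree. The decomposition is therefore valid. The largest bag has 4 vertices, so the width is 3.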